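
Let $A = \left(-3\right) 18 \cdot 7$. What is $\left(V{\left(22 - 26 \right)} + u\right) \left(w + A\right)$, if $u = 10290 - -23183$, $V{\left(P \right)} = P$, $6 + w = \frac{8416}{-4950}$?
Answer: $- \frac{31949775152}{2475} \approx -1.2909 \cdot 10^{7}$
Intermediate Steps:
$w = - \frac{19058}{2475}$ ($w = -6 + \frac{8416}{-4950} = -6 + 8416 \left(- \frac{1}{4950}\right) = -6 - \frac{4208}{2475} = - \frac{19058}{2475} \approx -7.7002$)
$A = -378$ ($A = \left(-54\right) 7 = -378$)
$u = 33473$ ($u = 10290 + 23183 = 33473$)
$\left(V{\left(22 - 26 \right)} + u\right) \left(w + A\right) = \left(\left(22 - 26\right) + 33473\right) \left(- \frac{19058}{2475} - 378\right) = \left(\left(22 - 26\right) + 33473\right) \left(- \frac{954608}{2475}\right) = \left(-4 + 33473\right) \left(- \frac{954608}{2475}\right) = 33469 \left(- \frac{954608}{2475}\right) = - \frac{31949775152}{2475}$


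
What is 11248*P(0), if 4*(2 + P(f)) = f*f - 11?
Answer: -53428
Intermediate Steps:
P(f) = -19/4 + f**2/4 (P(f) = -2 + (f*f - 11)/4 = -2 + (f**2 - 11)/4 = -2 + (-11 + f**2)/4 = -2 + (-11/4 + f**2/4) = -19/4 + f**2/4)
11248*P(0) = 11248*(-19/4 + (1/4)*0**2) = 11248*(-19/4 + (1/4)*0) = 11248*(-19/4 + 0) = 11248*(-19/4) = -53428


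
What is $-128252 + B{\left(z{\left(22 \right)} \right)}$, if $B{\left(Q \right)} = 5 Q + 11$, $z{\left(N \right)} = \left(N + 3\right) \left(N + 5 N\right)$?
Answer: $-111741$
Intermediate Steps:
$z{\left(N \right)} = 6 N \left(3 + N\right)$ ($z{\left(N \right)} = \left(3 + N\right) 6 N = 6 N \left(3 + N\right)$)
$B{\left(Q \right)} = 11 + 5 Q$
$-128252 + B{\left(z{\left(22 \right)} \right)} = -128252 + \left(11 + 5 \cdot 6 \cdot 22 \left(3 + 22\right)\right) = -128252 + \left(11 + 5 \cdot 6 \cdot 22 \cdot 25\right) = -128252 + \left(11 + 5 \cdot 3300\right) = -128252 + \left(11 + 16500\right) = -128252 + 16511 = -111741$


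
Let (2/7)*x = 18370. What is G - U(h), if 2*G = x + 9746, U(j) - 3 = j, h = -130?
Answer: 74295/2 ≈ 37148.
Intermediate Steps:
U(j) = 3 + j
x = 64295 (x = (7/2)*18370 = 64295)
G = 74041/2 (G = (64295 + 9746)/2 = (½)*74041 = 74041/2 ≈ 37021.)
G - U(h) = 74041/2 - (3 - 130) = 74041/2 - 1*(-127) = 74041/2 + 127 = 74295/2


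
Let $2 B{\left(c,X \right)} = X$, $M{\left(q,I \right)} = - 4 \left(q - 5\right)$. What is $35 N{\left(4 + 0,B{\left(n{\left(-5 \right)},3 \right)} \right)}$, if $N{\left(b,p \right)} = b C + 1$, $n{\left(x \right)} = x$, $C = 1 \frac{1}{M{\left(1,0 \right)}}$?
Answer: $\frac{175}{4} \approx 43.75$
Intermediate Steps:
$M{\left(q,I \right)} = 20 - 4 q$ ($M{\left(q,I \right)} = - 4 \left(-5 + q\right) = 20 - 4 q$)
$C = \frac{1}{16}$ ($C = 1 \frac{1}{20 - 4} = 1 \cdot \frac{1}{16} = \frac{1}{16} \approx 0.0625$)
$B{\left(c,X \right)} = \frac{X}{2}$
$N{\left(b,p \right)} = 1 + \frac{b}{16}$ ($N{\left(b,p \right)} = b \frac{1}{16} + 1 = \frac{b}{16} + 1 = 1 + \frac{b}{16}$)
$35 N{\left(4 + 0,B{\left(n{\left(-5 \right)},3 \right)} \right)} = 35 \left(1 + \frac{4 + 0}{16}\right) = 35 \left(1 + \frac{1}{16} \cdot 4\right) = 35 \left(1 + \frac{1}{4}\right) = 35 \cdot \frac{5}{4} = \frac{175}{4}$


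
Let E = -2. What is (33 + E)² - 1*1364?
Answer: -403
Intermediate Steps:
(33 + E)² - 1*1364 = (33 - 2)² - 1*1364 = 31² - 1364 = 961 - 1364 = -403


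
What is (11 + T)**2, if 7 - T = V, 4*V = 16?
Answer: 196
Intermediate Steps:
V = 4 (V = (1/4)*16 = 4)
T = 3 (T = 7 - 1*4 = 7 - 4 = 3)
(11 + T)**2 = (11 + 3)**2 = 14**2 = 196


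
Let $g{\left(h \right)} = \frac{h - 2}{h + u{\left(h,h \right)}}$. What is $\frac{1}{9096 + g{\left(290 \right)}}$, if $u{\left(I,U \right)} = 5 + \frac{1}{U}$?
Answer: $\frac{28517}{259418472} \approx 0.00010993$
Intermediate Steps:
$g{\left(h \right)} = \frac{-2 + h}{5 + h + \frac{1}{h}}$ ($g{\left(h \right)} = \frac{h - 2}{h + \left(5 + \frac{1}{h}\right)} = \frac{-2 + h}{5 + h + \frac{1}{h}}$)
$\frac{1}{9096 + g{\left(290 \right)}} = \frac{1}{9096 + \frac{290 \left(-2 + 290\right)}{1 + 290^{2} + 5 \cdot 290}} = \frac{1}{9096 + 290 \frac{1}{1 + 84100 + 1450} \cdot 288} = \frac{1}{9096 + 290 \cdot \frac{1}{85551} \cdot 288} = \frac{1}{9096 + \frac{27840}{28517}} = \frac{1}{\frac{259418472}{28517}} = \frac{28517}{259418472}$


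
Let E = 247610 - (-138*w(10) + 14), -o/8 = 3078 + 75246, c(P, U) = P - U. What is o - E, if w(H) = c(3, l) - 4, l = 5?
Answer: -873360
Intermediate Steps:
w(H) = -6 (w(H) = (3 - 1*5) - 4 = (3 - 5) - 4 = -2 - 4 = -6)
o = -626592 (o = -8*(3078 + 75246) = -8*78324 = -626592)
E = 246768 (E = 247610 - (-138*(-6) + 14) = 247610 - (828 + 14) = 247610 - 1*842 = 247610 - 842 = 246768)
o - E = -626592 - 1*246768 = -626592 - 246768 = -873360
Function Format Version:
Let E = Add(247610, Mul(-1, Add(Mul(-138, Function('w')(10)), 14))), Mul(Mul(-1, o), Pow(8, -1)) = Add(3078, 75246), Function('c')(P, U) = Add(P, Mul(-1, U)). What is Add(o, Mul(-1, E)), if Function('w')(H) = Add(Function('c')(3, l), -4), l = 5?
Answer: -873360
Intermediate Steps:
Function('w')(H) = -6 (Function('w')(H) = Add(Add(3, Mul(-1, 5)), -4) = Add(Add(3, -5), -4) = Add(-2, -4) = -6)
o = -626592 (o = Mul(-8, Add(3078, 75246)) = Mul(-8, 78324) = -626592)
E = 246768 (E = Add(247610, Mul(-1, Add(Mul(-138, -6), 14))) = Add(247610, Mul(-1, Add(828, 14))) = Add(247610, Mul(-1, 842)) = Add(247610, -842) = 246768)
Add(o, Mul(-1, E)) = Add(-626592, Mul(-1, 246768)) = Add(-626592, -246768) = -873360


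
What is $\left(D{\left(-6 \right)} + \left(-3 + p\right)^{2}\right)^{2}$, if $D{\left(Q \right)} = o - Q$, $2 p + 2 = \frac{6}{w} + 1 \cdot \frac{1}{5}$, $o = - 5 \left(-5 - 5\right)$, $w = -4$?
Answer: $\frac{964040401}{160000} \approx 6025.3$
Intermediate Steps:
$o = 50$ ($o = \left(-5\right) \left(-10\right) = 50$)
$p = - \frac{33}{20}$ ($p = -1 + \frac{\frac{6}{-4} + 1 \cdot \frac{1}{5}}{2} = -1 + \frac{6 \left(- \frac{1}{4}\right) + 1 \cdot \frac{1}{5}}{2} = -1 + \frac{- \frac{3}{2} + \frac{1}{5}}{2} = -1 + \frac{1}{2} \left(- \frac{13}{10}\right) = -1 - \frac{13}{20} = - \frac{33}{20} \approx -1.65$)
$D{\left(Q \right)} = 50 - Q$
$\left(D{\left(-6 \right)} + \left(-3 + p\right)^{2}\right)^{2} = \left(\left(50 - -6\right) + \left(-3 - \frac{33}{20}\right)^{2}\right)^{2} = \left(\left(50 + 6\right) + \left(- \frac{93}{20}\right)^{2}\right)^{2} = \left(56 + \frac{8649}{400}\right)^{2} = \left(\frac{31049}{400}\right)^{2} = \frac{964040401}{160000}$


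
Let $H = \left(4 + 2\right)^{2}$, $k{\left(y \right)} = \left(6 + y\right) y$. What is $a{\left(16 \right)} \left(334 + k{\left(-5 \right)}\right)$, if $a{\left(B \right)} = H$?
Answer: $11844$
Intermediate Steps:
$k{\left(y \right)} = y \left(6 + y\right)$
$H = 36$ ($H = 6^{2} = 36$)
$a{\left(B \right)} = 36$
$a{\left(16 \right)} \left(334 + k{\left(-5 \right)}\right) = 36 \left(334 - 5 \left(6 - 5\right)\right) = 36 \left(334 - 5\right) = 36 \cdot 329 = 11844$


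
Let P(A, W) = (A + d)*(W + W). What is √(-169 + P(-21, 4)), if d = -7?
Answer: I*√393 ≈ 19.824*I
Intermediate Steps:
P(A, W) = 2*W*(-7 + A) (P(A, W) = (A - 7)*(W + W) = (-7 + A)*(2*W) = 2*W*(-7 + A))
√(-169 + P(-21, 4)) = √(-169 + 2*4*(-7 - 21)) = √(-169 + 2*4*(-28)) = √(-169 - 224) = √(-393) = I*√393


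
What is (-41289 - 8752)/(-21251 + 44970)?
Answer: -50041/23719 ≈ -2.1097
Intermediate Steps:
(-41289 - 8752)/(-21251 + 44970) = -50041/23719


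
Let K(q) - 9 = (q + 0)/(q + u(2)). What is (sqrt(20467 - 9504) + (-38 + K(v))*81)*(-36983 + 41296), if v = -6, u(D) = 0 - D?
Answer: -39476889/4 + 4313*sqrt(10963) ≈ -9.4176e+6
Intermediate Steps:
u(D) = -D
K(q) = 9 + q/(-2 + q) (K(q) = 9 + (q + 0)/(q - 1*2) = 9 + q/(q - 2) = 9 + q/(-2 + q))
(sqrt(20467 - 9504) + (-38 + K(v))*81)*(-36983 + 41296) = (sqrt(20467 - 9504) + (-38 + 2*(-9 + 5*(-6))/(-2 - 6))*81)*(-36983 + 41296) = (sqrt(10963) + (-38 + 2*(-9 - 30)/(-8))*81)*4313 = (sqrt(10963) + (-38 + 2*(-1/8)*(-39))*81)*4313 = (sqrt(10963) + (-38 + 39/4)*81)*4313 = (sqrt(10963) - 113/4*81)*4313 = (sqrt(10963) - 9153/4)*4313 = (-9153/4 + sqrt(10963))*4313 = -39476889/4 + 4313*sqrt(10963)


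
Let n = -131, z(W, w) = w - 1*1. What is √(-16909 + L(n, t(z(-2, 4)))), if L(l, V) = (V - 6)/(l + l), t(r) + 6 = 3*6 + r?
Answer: I*√1160703754/262 ≈ 130.03*I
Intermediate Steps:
z(W, w) = -1 + w (z(W, w) = w - 1 = -1 + w)
t(r) = 12 + r (t(r) = -6 + (3*6 + r) = -6 + (18 + r) = 12 + r)
L(l, V) = (-6 + V)/(2*l) (L(l, V) = (-6 + V)/((2*l)) = (-6 + V)*(1/(2*l)) = (-6 + V)/(2*l))
√(-16909 + L(n, t(z(-2, 4)))) = √(-16909 + (½)*(-6 + (12 + (-1 + 4)))/(-131)) = √(-16909 + (½)*(-1/131)*(-6 + (12 + 3))) = √(-16909 + (½)*(-1/131)*(-6 + 15)) = √(-16909 + (½)*(-1/131)*9) = √(-16909 - 9/262) = √(-4430167/262) = I*√1160703754/262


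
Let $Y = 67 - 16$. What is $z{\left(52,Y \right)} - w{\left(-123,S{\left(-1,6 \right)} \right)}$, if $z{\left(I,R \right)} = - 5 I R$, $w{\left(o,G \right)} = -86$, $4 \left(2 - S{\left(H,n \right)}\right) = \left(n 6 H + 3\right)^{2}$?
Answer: $-13174$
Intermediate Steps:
$S{\left(H,n \right)} = 2 - \frac{\left(3 + 6 H n\right)^{2}}{4}$ ($S{\left(H,n \right)} = 2 - \frac{\left(n 6 H + 3\right)^{2}}{4} = 2 - \frac{\left(6 n H + 3\right)^{2}}{4} = 2 - \frac{\left(6 H n + 3\right)^{2}}{4} = 2 - \frac{\left(3 + 6 H n\right)^{2}}{4}$)
$Y = 51$
$z{\left(I,R \right)} = - 5 I R$
$z{\left(52,Y \right)} - w{\left(-123,S{\left(-1,6 \right)} \right)} = \left(-5\right) 52 \cdot 51 - -86 = -13260 + 86 = -13174$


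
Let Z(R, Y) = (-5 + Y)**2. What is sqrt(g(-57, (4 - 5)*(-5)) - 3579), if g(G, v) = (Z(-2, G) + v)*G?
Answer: 2*I*sqrt(55743) ≈ 472.2*I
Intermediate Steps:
g(G, v) = G*(v + (-5 + G)**2) (g(G, v) = ((-5 + G)**2 + v)*G = (v + (-5 + G)**2)*G = G*(v + (-5 + G)**2))
sqrt(g(-57, (4 - 5)*(-5)) - 3579) = sqrt(-57*((4 - 5)*(-5) + (-5 - 57)**2) - 3579) = sqrt(-57*(-1*(-5) + (-62)**2) - 3579) = sqrt(-57*(5 + 3844) - 3579) = sqrt(-57*3849 - 3579) = sqrt(-219393 - 3579) = sqrt(-222972) = 2*I*sqrt(55743)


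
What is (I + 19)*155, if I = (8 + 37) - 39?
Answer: 3875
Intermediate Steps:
I = 6 (I = 45 - 39 = 6)
(I + 19)*155 = (6 + 19)*155 = 25*155 = 3875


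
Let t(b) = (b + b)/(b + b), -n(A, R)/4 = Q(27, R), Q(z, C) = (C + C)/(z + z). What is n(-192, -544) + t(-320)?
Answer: 2203/27 ≈ 81.593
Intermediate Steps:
Q(z, C) = C/z (Q(z, C) = (2*C)/((2*z)) = (2*C)*(1/(2*z)) = C/z)
n(A, R) = -4*R/27
t(b) = 1 (t(b) = (2*b)/((2*b)) = (2*b)*(1/(2*b)) = 1)
n(-192, -544) + t(-320) = -4/27*(-544) + 1 = 2176/27 + 1 = 2203/27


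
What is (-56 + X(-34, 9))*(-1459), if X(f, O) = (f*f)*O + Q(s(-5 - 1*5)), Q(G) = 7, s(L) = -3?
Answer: -15107945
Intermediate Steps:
X(f, O) = 7 + O*f² (X(f, O) = (f*f)*O + 7 = f²*O + 7 = O*f² + 7 = 7 + O*f²)
(-56 + X(-34, 9))*(-1459) = (-56 + (7 + 9*(-34)²))*(-1459) = (-56 + (7 + 9*1156))*(-1459) = (-56 + (7 + 10404))*(-1459) = (-56 + 10411)*(-1459) = 10355*(-1459) = -15107945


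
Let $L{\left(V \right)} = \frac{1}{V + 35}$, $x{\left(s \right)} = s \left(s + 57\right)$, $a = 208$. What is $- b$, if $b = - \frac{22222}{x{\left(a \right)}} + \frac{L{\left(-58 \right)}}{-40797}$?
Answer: $\frac{10425768181}{25860402360} \approx 0.40316$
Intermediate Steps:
$x{\left(s \right)} = s \left(57 + s\right)$
$L{\left(V \right)} = \frac{1}{35 + V}$
$b = - \frac{10425768181}{25860402360}$ ($b = - \frac{22222}{208 \left(57 + 208\right)} + \frac{1}{\left(35 - 58\right) \left(-40797\right)} = - \frac{22222}{208 \cdot 265} + \frac{1}{-23} \left(- \frac{1}{40797}\right) = - \frac{22222}{55120} - - \frac{1}{938331} = \left(-22222\right) \frac{1}{55120} + \frac{1}{938331} = - \frac{11111}{27560} + \frac{1}{938331} = - \frac{10425768181}{25860402360} \approx -0.40316$)
$- b = \left(-1\right) \left(- \frac{10425768181}{25860402360}\right) = \frac{10425768181}{25860402360}$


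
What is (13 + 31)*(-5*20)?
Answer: -4400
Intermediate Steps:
(13 + 31)*(-5*20) = 44*(-100) = -4400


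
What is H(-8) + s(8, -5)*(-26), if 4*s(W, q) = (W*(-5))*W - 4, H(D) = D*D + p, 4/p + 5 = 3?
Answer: 2168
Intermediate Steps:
p = -2 (p = 4/(-5 + 3) = 4/(-2) = 4*(-½) = -2)
H(D) = -2 + D² (H(D) = D*D - 2 = D² - 2 = -2 + D²)
s(W, q) = -1 - 5*W²/4 (s(W, q) = ((W*(-5))*W - 4)/4 = ((-5*W)*W - 4)/4 = (-5*W² - 4)/4 = (-4 - 5*W²)/4 = -1 - 5*W²/4)
H(-8) + s(8, -5)*(-26) = (-2 + (-8)²) + (-1 - 5/4*8²)*(-26) = (-2 + 64) + (-1 - 5/4*64)*(-26) = 62 + (-1 - 80)*(-26) = 62 - 81*(-26) = 62 + 2106 = 2168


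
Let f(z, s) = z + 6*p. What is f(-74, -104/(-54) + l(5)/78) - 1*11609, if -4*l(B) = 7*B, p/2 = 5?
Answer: -11623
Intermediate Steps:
p = 10 (p = 2*5 = 10)
l(B) = -7*B/4
f(z, s) = 60 + z (f(z, s) = z + 6*10 = z + 60 = 60 + z)
f(-74, -104/(-54) + l(5)/78) - 1*11609 = (60 - 74) - 1*11609 = -14 - 11609 = -11623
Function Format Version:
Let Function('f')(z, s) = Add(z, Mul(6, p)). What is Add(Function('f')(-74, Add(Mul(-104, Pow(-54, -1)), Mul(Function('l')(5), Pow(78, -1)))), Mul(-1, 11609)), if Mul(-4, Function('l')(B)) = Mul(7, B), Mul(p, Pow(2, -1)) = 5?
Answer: -11623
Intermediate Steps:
p = 10 (p = Mul(2, 5) = 10)
Function('l')(B) = Mul(Rational(-7, 4), B) (Function('l')(B) = Mul(Rational(-1, 4), Mul(7, B)) = Mul(Rational(-7, 4), B))
Function('f')(z, s) = Add(60, z) (Function('f')(z, s) = Add(z, Mul(6, 10)) = Add(z, 60) = Add(60, z))
Add(Function('f')(-74, Add(Mul(-104, Pow(-54, -1)), Mul(Function('l')(5), Pow(78, -1)))), Mul(-1, 11609)) = Add(Add(60, -74), Mul(-1, 11609)) = Add(-14, -11609) = -11623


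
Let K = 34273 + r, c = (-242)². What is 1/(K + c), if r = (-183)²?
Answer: 1/126326 ≈ 7.9160e-6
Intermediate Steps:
c = 58564
r = 33489
K = 67762 (K = 34273 + 33489 = 67762)
1/(K + c) = 1/(67762 + 58564) = 1/126326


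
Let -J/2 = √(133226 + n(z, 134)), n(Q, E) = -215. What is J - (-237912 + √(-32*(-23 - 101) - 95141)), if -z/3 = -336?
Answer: 237912 - 6*√14779 - I*√91173 ≈ 2.3718e+5 - 301.95*I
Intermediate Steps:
z = 1008 (z = -3*(-336) = 1008)
J = -6*√14779 (J = -2*√(133226 - 215) = -6*√14779 ≈ -729.41)
J - (-237912 + √(-32*(-23 - 101) - 95141)) = -6*√14779 - (-237912 + √(-32*(-23 - 101) - 95141)) = -6*√14779 - (-237912 + √(-32*(-124) - 95141)) = -6*√14779 - (-237912 + √(3968 - 95141)) = -6*√14779 - (-237912 + √(-91173)) = -6*√14779 - (-237912 + I*√91173) = -6*√14779 + (237912 - I*√91173) = 237912 - 6*√14779 - I*√91173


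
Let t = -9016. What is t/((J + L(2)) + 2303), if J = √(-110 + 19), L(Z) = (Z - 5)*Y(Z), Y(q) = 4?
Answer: -5163914/1312193 + 2254*I*√91/1312193 ≈ -3.9353 + 0.016386*I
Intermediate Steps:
L(Z) = -20 + 4*Z (L(Z) = (Z - 5)*4 = (-5 + Z)*4 = -20 + 4*Z)
J = I*√91 (J = √(-91) = I*√91 ≈ 9.5394*I)
t/((J + L(2)) + 2303) = -9016/((I*√91 + (-20 + 4*2)) + 2303) = -9016/((I*√91 + (-20 + 8)) + 2303) = -9016/((I*√91 - 12) + 2303) = -9016/((-12 + I*√91) + 2303) = -9016/(2291 + I*√91)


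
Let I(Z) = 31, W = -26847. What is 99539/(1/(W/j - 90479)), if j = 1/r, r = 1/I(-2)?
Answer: -281864188144/31 ≈ -9.0924e+9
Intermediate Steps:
r = 1/31 ≈ 0.032258
j = 31 (j = 1/(1/31) = 31)
99539/(1/(W/j - 90479)) = 99539/(1/(-26847/31 - 90479)) = 99539/(1/(-2831696/31)) = 99539/(-31/2831696) = 99539*(-2831696/31) = -281864188144/31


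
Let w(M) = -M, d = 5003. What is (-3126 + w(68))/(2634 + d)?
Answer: -3194/7637 ≈ -0.41823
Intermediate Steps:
(-3126 + w(68))/(2634 + d) = (-3126 - 1*68)/(2634 + 5003) = (-3126 - 68)/7637 = -3194*1/7637 = -3194/7637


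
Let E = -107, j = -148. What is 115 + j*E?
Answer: 15951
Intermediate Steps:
115 + j*E = 115 - 148*(-107) = 115 + 15836 = 15951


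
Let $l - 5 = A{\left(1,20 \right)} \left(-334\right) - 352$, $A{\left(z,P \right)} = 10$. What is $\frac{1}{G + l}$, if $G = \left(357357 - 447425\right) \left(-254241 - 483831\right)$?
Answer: $\frac{1}{66476665209} \approx 1.5043 \cdot 10^{-11}$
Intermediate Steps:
$G = 66476668896$ ($G = \left(-90068\right) \left(-738072\right) = 66476668896$)
$l = -3687$ ($l = 5 + \left(10 \left(-334\right) - 352\right) = 5 - 3692 = -3687$)
$\frac{1}{G + l} = \frac{1}{66476668896 - 3687} = \frac{1}{66476665209}$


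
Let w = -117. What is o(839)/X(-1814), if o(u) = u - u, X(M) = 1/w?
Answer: 0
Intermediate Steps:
X(M) = -1/117 (X(M) = 1/(-117) = -1/117)
o(u) = 0
o(839)/X(-1814) = 0/(-1/117) = 0*(-117) = 0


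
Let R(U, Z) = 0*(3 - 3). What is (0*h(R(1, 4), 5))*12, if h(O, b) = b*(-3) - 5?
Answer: 0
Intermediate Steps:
R(U, Z) = 0 (R(U, Z) = 0*0 = 0)
h(O, b) = -5 - 3*b (h(O, b) = -3*b - 5 = -5 - 3*b)
(0*h(R(1, 4), 5))*12 = (0*(-5 - 3*5))*12 = (0*(-5 - 15))*12 = (0*(-20))*12 = 0*12 = 0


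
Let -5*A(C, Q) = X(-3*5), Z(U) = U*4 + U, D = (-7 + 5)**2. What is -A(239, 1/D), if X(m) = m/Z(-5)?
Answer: 3/25 ≈ 0.12000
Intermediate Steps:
D = 4 (D = (-2)**2 = 4)
Z(U) = 5*U (Z(U) = 4*U + U = 5*U)
X(m) = -m/25 (X(m) = m/((5*(-5))) = m/(-25) = m*(-1/25) = -m/25)
A(C, Q) = -3/25 (A(C, Q) = -(-1)*(-3*5)/125 = -(-1)*(-15)/125 = -1/5*3/5 = -3/25)
-A(239, 1/D) = -1*(-3/25) = 3/25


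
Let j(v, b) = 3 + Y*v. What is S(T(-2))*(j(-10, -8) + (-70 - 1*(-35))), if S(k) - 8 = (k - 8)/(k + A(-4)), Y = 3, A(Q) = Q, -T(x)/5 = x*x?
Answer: -1705/3 ≈ -568.33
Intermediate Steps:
T(x) = -5*x**2 (T(x) = -5*x*x = -5*x**2)
j(v, b) = 3 + 3*v
S(k) = 8 + (-8 + k)/(-4 + k) (S(k) = 8 + (k - 8)/(k - 4) = 8 + (-8 + k)/(-4 + k))
S(T(-2))*(j(-10, -8) + (-70 - 1*(-35))) = ((-40 + 9*(-5*(-2)**2))/(-4 - 5*(-2)**2))*((3 + 3*(-10)) + (-70 - 1*(-35))) = ((-40 + 9*(-5*4))/(-4 - 5*4))*((3 - 30) + (-70 + 35)) = ((-40 + 9*(-20))/(-4 - 20))*(-27 - 35) = ((-40 - 180)/(-24))*(-62) = -1/24*(-220)*(-62) = (55/6)*(-62) = -1705/3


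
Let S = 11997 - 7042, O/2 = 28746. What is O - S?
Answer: 52537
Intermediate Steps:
O = 57492 (O = 2*28746 = 57492)
S = 4955
O - S = 57492 - 1*4955 = 57492 - 4955 = 52537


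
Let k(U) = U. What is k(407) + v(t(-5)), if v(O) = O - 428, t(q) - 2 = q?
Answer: -24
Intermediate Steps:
t(q) = 2 + q
v(O) = -428 + O
k(407) + v(t(-5)) = 407 + (-428 + (2 - 5)) = 407 + (-428 - 3) = 407 - 431 = -24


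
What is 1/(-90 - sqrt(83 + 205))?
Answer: -5/434 + sqrt(2)/651 ≈ -0.0093484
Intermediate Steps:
1/(-90 - sqrt(83 + 205)) = 1/(-90 - sqrt(288)) = 1/(-90 - 12*sqrt(2))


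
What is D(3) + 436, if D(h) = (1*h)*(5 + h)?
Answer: 460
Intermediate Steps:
D(h) = h*(5 + h)
D(3) + 436 = 3*(5 + 3) + 436 = 3*8 + 436 = 24 + 436 = 460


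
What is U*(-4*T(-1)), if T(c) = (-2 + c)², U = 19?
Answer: -684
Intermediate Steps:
U*(-4*T(-1)) = 19*(-4*(-2 - 1)²) = 19*(-4*(-3)²) = 19*(-4*9) = 19*(-36) = -684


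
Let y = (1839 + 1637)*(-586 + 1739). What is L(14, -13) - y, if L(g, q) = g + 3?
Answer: -4007811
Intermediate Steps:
L(g, q) = 3 + g
y = 4007828 (y = 3476*1153 = 4007828)
L(14, -13) - y = (3 + 14) - 1*4007828 = 17 - 4007828 = -4007811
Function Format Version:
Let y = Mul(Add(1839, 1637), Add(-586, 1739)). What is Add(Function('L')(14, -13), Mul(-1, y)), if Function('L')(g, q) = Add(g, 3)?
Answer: -4007811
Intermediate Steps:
Function('L')(g, q) = Add(3, g)
y = 4007828 (y = Mul(3476, 1153) = 4007828)
Add(Function('L')(14, -13), Mul(-1, y)) = Add(Add(3, 14), Mul(-1, 4007828)) = Add(17, -4007828) = -4007811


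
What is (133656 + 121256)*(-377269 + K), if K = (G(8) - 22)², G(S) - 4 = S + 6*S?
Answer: -95802302400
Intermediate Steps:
G(S) = 4 + 7*S (G(S) = 4 + (S + 6*S) = 4 + 7*S)
K = 1444 (K = ((4 + 7*8) - 22)² = ((4 + 56) - 22)² = (60 - 22)² = 38² = 1444)
(133656 + 121256)*(-377269 + K) = (133656 + 121256)*(-377269 + 1444) = 254912*(-375825) = -95802302400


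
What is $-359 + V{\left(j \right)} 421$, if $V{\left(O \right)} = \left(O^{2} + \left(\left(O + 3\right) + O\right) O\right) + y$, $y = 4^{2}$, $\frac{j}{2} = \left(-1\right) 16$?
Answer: $1259273$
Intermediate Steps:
$j = -32$ ($j = 2 \left(\left(-1\right) 16\right) = 2 \left(-16\right) = -32$)
$y = 16$
$V{\left(O \right)} = 16 + O^{2} + O \left(3 + 2 O\right)$ ($V{\left(O \right)} = \left(O^{2} + \left(\left(O + 3\right) + O\right) O\right) + 16 = \left(O^{2} + \left(\left(3 + O\right) + O\right) O\right) + 16 = \left(O^{2} + \left(3 + 2 O\right) O\right) + 16 = \left(O^{2} + O \left(3 + 2 O\right)\right) + 16 = 16 + O^{2} + O \left(3 + 2 O\right)$)
$-359 + V{\left(j \right)} 421 = -359 + \left(16 + 3 \left(-32\right) + 3 \left(-32\right)^{2}\right) 421 = -359 + \left(16 - 96 + 3 \cdot 1024\right) 421 = -359 + \left(16 - 96 + 3072\right) 421 = -359 + 2992 \cdot 421 = -359 + 1259632 = 1259273$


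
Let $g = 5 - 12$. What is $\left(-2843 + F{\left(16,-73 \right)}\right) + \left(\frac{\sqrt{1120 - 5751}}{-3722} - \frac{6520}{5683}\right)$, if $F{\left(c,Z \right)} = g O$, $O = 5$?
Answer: $- \frac{16362194}{5683} - \frac{i \sqrt{4631}}{3722} \approx -2879.1 - 0.018284 i$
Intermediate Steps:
$g = -7$ ($g = 5 - 12 = -7$)
$F{\left(c,Z \right)} = -35$ ($F{\left(c,Z \right)} = \left(-7\right) 5 = -35$)
$\left(-2843 + F{\left(16,-73 \right)}\right) + \left(\frac{\sqrt{1120 - 5751}}{-3722} - \frac{6520}{5683}\right) = \left(-2843 - 35\right) + \left(\frac{\sqrt{1120 - 5751}}{-3722} - \frac{6520}{5683}\right) = -2878 + \left(\sqrt{-4631} \left(- \frac{1}{3722}\right) - \frac{6520}{5683}\right) = -2878 - \left(\frac{6520}{5683} - i \sqrt{4631} \left(- \frac{1}{3722}\right)\right) = -2878 - \left(\frac{6520}{5683} + \frac{i \sqrt{4631}}{3722}\right) = - \frac{16362194}{5683} - \frac{i \sqrt{4631}}{3722}$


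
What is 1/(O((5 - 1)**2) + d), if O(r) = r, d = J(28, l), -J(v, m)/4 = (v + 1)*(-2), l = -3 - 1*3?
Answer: 1/248 ≈ 0.0040323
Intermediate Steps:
l = -6 (l = -3 - 3 = -6)
J(v, m) = 8 + 8*v (J(v, m) = -4*(v + 1)*(-2) = -4*(1 + v)*(-2) = -4*(-2 - 2*v) = 8 + 8*v)
d = 232 (d = 8 + 8*28 = 8 + 224 = 232)
1/(O((5 - 1)**2) + d) = 1/((5 - 1)**2 + 232) = 1/(4**2 + 232) = 1/(16 + 232) = 1/248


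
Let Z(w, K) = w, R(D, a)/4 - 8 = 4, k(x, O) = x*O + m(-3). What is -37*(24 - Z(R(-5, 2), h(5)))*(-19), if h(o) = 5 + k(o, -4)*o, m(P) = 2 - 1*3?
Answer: -16872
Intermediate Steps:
m(P) = -1 (m(P) = 2 - 3 = -1)
k(x, O) = -1 + O*x (k(x, O) = x*O - 1 = O*x - 1 = -1 + O*x)
R(D, a) = 48 (R(D, a) = 32 + 4*4 = 32 + 16 = 48)
h(o) = 5 + o*(-1 - 4*o) (h(o) = 5 + (-1 - 4*o)*o = 5 + o*(-1 - 4*o))
-37*(24 - Z(R(-5, 2), h(5)))*(-19) = -37*(24 - 1*48)*(-19) = -37*(24 - 48)*(-19) = -37*(-24)*(-19) = 888*(-19) = -16872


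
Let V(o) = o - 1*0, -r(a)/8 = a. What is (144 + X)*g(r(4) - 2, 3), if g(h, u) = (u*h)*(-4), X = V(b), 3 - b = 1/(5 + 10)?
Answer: 299744/5 ≈ 59949.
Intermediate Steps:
r(a) = -8*a
b = 44/15 (b = 3 - 1/(5 + 10) = 3 - 1/15 = 44/15 ≈ 2.9333)
V(o) = o (V(o) = o + 0 = o)
X = 44/15 ≈ 2.9333
g(h, u) = -4*h*u (g(h, u) = (h*u)*(-4) = -4*h*u)
(144 + X)*g(r(4) - 2, 3) = (144 + 44/15)*(-4*(-8*4 - 2)*3) = 2204*(-4*(-32 - 2)*3)/15 = 2204*(-4*(-34)*3)/15 = (2204/15)*408 = 299744/5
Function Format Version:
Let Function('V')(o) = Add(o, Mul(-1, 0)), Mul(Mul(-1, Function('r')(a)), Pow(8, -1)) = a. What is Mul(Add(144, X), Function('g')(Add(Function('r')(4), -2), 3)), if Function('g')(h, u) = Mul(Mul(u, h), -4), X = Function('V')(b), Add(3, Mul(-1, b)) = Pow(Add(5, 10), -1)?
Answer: Rational(299744, 5) ≈ 59949.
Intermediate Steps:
Function('r')(a) = Mul(-8, a)
b = Rational(44, 15) (b = Add(3, Mul(-1, Pow(Add(5, 10), -1))) = Add(3, Mul(-1, Pow(15, -1))) = Add(3, Mul(-1, Rational(1, 15))) = Add(3, Rational(-1, 15)) = Rational(44, 15) ≈ 2.9333)
Function('V')(o) = o (Function('V')(o) = Add(o, 0) = o)
X = Rational(44, 15) ≈ 2.9333
Function('g')(h, u) = Mul(-4, h, u) (Function('g')(h, u) = Mul(Mul(h, u), -4) = Mul(-4, h, u))
Mul(Add(144, X), Function('g')(Add(Function('r')(4), -2), 3)) = Mul(Add(144, Rational(44, 15)), Mul(-4, Add(Mul(-8, 4), -2), 3)) = Mul(Rational(2204, 15), Mul(-4, Add(-32, -2), 3)) = Mul(Rational(2204, 15), Mul(-4, -34, 3)) = Mul(Rational(2204, 15), 408) = Rational(299744, 5)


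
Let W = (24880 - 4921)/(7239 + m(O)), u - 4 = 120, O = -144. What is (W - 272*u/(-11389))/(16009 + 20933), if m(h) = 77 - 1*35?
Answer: 157628873/1021117627026 ≈ 0.00015437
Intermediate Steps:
u = 124 (u = 4 + 120 = 124)
m(h) = 42 (m(h) = 77 - 35 = 42)
W = 6653/2427 (W = (24880 - 4921)/(7239 + 42) = 19959/7281 = 19959*(1/7281) = 6653/2427 ≈ 2.7412)
(W - 272*u/(-11389))/(16009 + 20933) = (6653/2427 - 272*124/(-11389))/(16009 + 20933) = (6653/2427 - 33728*(-1/11389))/36942 = (6653/2427 + 33728/11389)*(1/36942) = (157628873/27641103)*(1/36942) = 157628873/1021117627026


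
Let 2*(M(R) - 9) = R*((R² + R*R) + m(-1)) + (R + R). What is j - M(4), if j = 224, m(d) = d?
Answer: 149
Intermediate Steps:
M(R) = 9 + R + R*(-1 + 2*R²)/2 (M(R) = 9 + (R*((R² + R*R) - 1) + (R + R))/2 = 9 + (R*((R² + R²) - 1) + 2*R)/2 = 9 + (R*(2*R² - 1) + 2*R)/2 = 9 + (R*(-1 + 2*R²) + 2*R)/2 = 9 + (2*R + R*(-1 + 2*R²))/2 = 9 + (R + R*(-1 + 2*R²)/2) = 9 + R + R*(-1 + 2*R²)/2)
j - M(4) = 224 - (9 + 4³ + (½)*4) = 224 - (9 + 64 + 2) = 224 - 1*75 = 224 - 75 = 149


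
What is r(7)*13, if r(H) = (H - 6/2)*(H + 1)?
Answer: 416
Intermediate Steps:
r(H) = (1 + H)*(-3 + H) (r(H) = (H - 6*½)*(1 + H) = (H - 3)*(1 + H) = (-3 + H)*(1 + H) = (1 + H)*(-3 + H))
r(7)*13 = (-3 + 7² - 2*7)*13 = (-3 + 49 - 14)*13 = 32*13 = 416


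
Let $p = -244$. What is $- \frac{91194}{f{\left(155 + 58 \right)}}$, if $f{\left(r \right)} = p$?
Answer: $\frac{45597}{122} \approx 373.75$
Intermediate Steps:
$f{\left(r \right)} = -244$
$- \frac{91194}{f{\left(155 + 58 \right)}} = - \frac{91194}{-244} = \left(-91194\right) \left(- \frac{1}{244}\right) = \frac{45597}{122}$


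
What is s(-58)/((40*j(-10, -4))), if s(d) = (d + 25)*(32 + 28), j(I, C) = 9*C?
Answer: 11/8 ≈ 1.3750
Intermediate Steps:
s(d) = 1500 + 60*d (s(d) = (25 + d)*60 = 1500 + 60*d)
s(-58)/((40*j(-10, -4))) = (1500 + 60*(-58))/((40*(9*(-4)))) = (1500 - 3480)/((40*(-36))) = -1980/(-1440) = -1980*(-1/1440) = 11/8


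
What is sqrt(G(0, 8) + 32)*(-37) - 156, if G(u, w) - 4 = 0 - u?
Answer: -378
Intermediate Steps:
G(u, w) = 4 - u (G(u, w) = 4 + (0 - u) = 4 - u)
sqrt(G(0, 8) + 32)*(-37) - 156 = sqrt((4 - 1*0) + 32)*(-37) - 156 = sqrt((4 + 0) + 32)*(-37) - 156 = sqrt(4 + 32)*(-37) - 156 = sqrt(36)*(-37) - 156 = 6*(-37) - 156 = -222 - 156 = -378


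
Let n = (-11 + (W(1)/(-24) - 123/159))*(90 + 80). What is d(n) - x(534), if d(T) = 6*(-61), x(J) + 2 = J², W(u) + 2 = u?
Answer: -285520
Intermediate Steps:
W(u) = -2 + u
n = -1268455/636 (n = (-11 + ((-2 + 1)/(-24) - 123/159))*(90 + 80) = (-11 + (-1*(-1/24) - 123*1/159))*170 = (-11 + (1/24 - 41/53))*170 = (-11 - 931/1272)*170 = -14923/1272*170 = -1268455/636 ≈ -1994.4)
x(J) = -2 + J²
d(T) = -366
d(n) - x(534) = -366 - (-2 + 534²) = -366 - (-2 + 285156) = -366 - 1*285154 = -366 - 285154 = -285520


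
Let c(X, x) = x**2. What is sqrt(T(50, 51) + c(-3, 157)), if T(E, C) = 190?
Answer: sqrt(24839) ≈ 157.60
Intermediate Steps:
sqrt(T(50, 51) + c(-3, 157)) = sqrt(190 + 157**2) = sqrt(190 + 24649) = sqrt(24839)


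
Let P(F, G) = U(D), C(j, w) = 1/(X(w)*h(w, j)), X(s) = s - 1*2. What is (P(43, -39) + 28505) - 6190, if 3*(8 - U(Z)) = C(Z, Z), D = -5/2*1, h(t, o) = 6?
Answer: 1808164/81 ≈ 22323.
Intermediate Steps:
X(s) = -2 + s (X(s) = s - 2 = -2 + s)
C(j, w) = 1/(-12 + 6*w) (C(j, w) = 1/((-2 + w)*6) = 1/(-12 + 6*w))
D = -5/2 (D = -5*½*1 = -5/2*1 = -5/2 ≈ -2.5000)
U(Z) = 8 - 1/(18*(-2 + Z))
P(F, G) = 649/81 (P(F, G) = (-289 + 144*(-5/2))/(18*(-2 - 5/2)) = (-289 - 360)/(18*(-9/2)) = (1/18)*(-2/9)*(-649) = 649/81)
(P(43, -39) + 28505) - 6190 = (649/81 + 28505) - 6190 = 2309554/81 - 6190 = 1808164/81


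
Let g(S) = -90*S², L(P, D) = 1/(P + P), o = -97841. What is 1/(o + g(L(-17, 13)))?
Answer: -578/56552143 ≈ -1.0221e-5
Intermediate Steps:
L(P, D) = 1/(2*P)
1/(o + g(L(-17, 13))) = 1/(-97841 - 90*((½)/(-17))²) = 1/(-97841 - 90*((½)*(-1/17))²) = 1/(-97841 - 90*(-1/34)²) = 1/(-97841 - 90*1/1156) = 1/(-97841 - 45/578) = 1/(-56552143/578) = -578/56552143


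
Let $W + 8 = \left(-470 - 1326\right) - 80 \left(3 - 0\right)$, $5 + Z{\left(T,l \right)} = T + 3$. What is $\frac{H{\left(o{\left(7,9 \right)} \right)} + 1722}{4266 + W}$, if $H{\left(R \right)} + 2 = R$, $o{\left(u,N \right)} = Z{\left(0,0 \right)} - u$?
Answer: $\frac{1711}{2222} \approx 0.77003$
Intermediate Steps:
$Z{\left(T,l \right)} = -2 + T$ ($Z{\left(T,l \right)} = -5 + \left(T + 3\right) = -5 + \left(3 + T\right) = -2 + T$)
$o{\left(u,N \right)} = -2 - u$ ($o{\left(u,N \right)} = \left(-2 + 0\right) - u = -2 - u$)
$H{\left(R \right)} = -2 + R$
$W = -2044$ ($W = -8 - \left(1796 + 80 \left(3 - 0\right)\right) = -8 - \left(1796 + 80 \left(3 + 0\right)\right) = -8 - 2036 = -2044$)
$\frac{H{\left(o{\left(7,9 \right)} \right)} + 1722}{4266 + W} = \frac{\left(-2 - 9\right) + 1722}{4266 - 2044} = \frac{\left(-2 - 9\right) + 1722}{2222} = \left(\left(-2 - 9\right) + 1722\right) \frac{1}{2222} = \left(-11 + 1722\right) \frac{1}{2222} = 1711 \cdot \frac{1}{2222} = \frac{1711}{2222}$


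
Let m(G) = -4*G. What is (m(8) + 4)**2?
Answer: 784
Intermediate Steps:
(m(8) + 4)**2 = (-4*8 + 4)**2 = (-32 + 4)**2 = (-28)**2 = 784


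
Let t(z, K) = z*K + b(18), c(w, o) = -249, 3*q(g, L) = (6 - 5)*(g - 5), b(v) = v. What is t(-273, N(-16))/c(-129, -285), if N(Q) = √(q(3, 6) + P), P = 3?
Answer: -6/83 + 91*√21/249 ≈ 1.6025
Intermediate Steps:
q(g, L) = -5/3 + g/3 (q(g, L) = ((6 - 5)*(g - 5))/3 = (1*(-5 + g))/3 = (-5 + g)/3 = -5/3 + g/3)
N(Q) = √21/3 (N(Q) = √((-5/3 + (⅓)*3) + 3) = √((-5/3 + 1) + 3) = √(-⅔ + 3) = √(7/3) = √21/3)
t(z, K) = 18 + K*z (t(z, K) = z*K + 18 = K*z + 18 = 18 + K*z)
t(-273, N(-16))/c(-129, -285) = (18 + (√21/3)*(-273))/(-249) = (18 - 91*√21)*(-1/249) = -6/83 + 91*√21/249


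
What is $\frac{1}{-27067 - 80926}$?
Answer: $- \frac{1}{107993} \approx -9.2599 \cdot 10^{-6}$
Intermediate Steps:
$\frac{1}{-27067 - 80926} = \frac{1}{-107993} = - \frac{1}{107993}$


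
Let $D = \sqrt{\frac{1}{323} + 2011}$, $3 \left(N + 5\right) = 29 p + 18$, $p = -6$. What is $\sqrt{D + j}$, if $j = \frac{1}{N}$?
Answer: $\frac{\sqrt{-16473 + 2907 \sqrt{209805942}}}{969} \approx 6.6953$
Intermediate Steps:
$N = -57$ ($N = -5 + \frac{29 \left(-6\right) + 18}{3} = -5 + \frac{-174 + 18}{3} = -5 + \frac{1}{3} \left(-156\right) = -5 - 52 = -57$)
$j = - \frac{1}{57}$ ($j = \frac{1}{-57} = - \frac{1}{57} \approx -0.017544$)
$D = \frac{\sqrt{209805942}}{323}$ ($D = \sqrt{\frac{1}{323} + 2011} = \sqrt{\frac{649554}{323}} = \frac{\sqrt{209805942}}{323} \approx 44.844$)
$\sqrt{D + j} = \sqrt{\frac{\sqrt{209805942}}{323} - \frac{1}{57}} = \sqrt{- \frac{1}{57} + \frac{\sqrt{209805942}}{323}}$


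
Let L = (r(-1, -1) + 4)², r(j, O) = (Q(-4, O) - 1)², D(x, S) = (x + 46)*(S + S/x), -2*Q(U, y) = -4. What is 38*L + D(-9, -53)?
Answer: -7138/9 ≈ -793.11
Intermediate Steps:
Q(U, y) = 2 (Q(U, y) = -½*(-4) = 2)
D(x, S) = (46 + x)*(S + S/x)
r(j, O) = 1 (r(j, O) = (2 - 1)² = 1² = 1)
L = 25 (L = (1 + 4)² = 5² = 25)
38*L + D(-9, -53) = 38*25 - 53*(46 - 9*(47 - 9))/(-9) = 950 - 53*(-⅑)*(46 - 9*38) = 950 - 53*(-⅑)*(46 - 342) = 950 - 53*(-⅑)*(-296) = 950 - 15688/9 = -7138/9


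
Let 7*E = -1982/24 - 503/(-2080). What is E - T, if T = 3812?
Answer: -167021971/43680 ≈ -3823.8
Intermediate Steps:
E = -513811/43680 (E = (-1982/24 - 503/(-2080))/7 = (-1982*1/24 - 503*(-1/2080))/7 = (-991/12 + 503/2080)/7 = (⅐)*(-513811/6240) = -513811/43680 ≈ -11.763)
E - T = -513811/43680 - 1*3812 = -513811/43680 - 3812 = -167021971/43680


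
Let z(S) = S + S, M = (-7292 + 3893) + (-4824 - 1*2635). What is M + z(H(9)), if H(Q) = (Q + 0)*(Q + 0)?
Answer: -10696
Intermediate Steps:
H(Q) = Q² (H(Q) = Q*Q = Q²)
M = -10858 (M = -3399 + (-4824 - 2635) = -3399 - 7459 = -10858)
z(S) = 2*S
M + z(H(9)) = -10858 + 2*9² = -10858 + 2*81 = -10858 + 162 = -10696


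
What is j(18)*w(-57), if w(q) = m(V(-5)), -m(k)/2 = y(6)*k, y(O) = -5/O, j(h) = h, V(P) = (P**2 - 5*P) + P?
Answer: 1350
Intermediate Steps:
V(P) = P**2 - 4*P
m(k) = 5*k/3 (m(k) = -2*(-5/6)*k = -2*(-5*1/6)*k = -(-5)*k/3 = 5*k/3)
w(q) = 75 (w(q) = 5*(-5*(-4 - 5))/3 = 5*(-5*(-9))/3 = (5/3)*45 = 75)
j(18)*w(-57) = 18*75 = 1350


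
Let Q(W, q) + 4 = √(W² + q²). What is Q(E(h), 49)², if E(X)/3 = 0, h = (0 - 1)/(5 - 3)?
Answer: 2025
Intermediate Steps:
h = -½ (h = -1/2 = -1*½ = -½ ≈ -0.50000)
E(X) = 0 (E(X) = 3*0 = 0)
Q(W, q) = -4 + √(W² + q²)
Q(E(h), 49)² = (-4 + √(0² + 49²))² = (-4 + √(0 + 2401))² = (-4 + √2401)² = (-4 + 49)² = 45² = 2025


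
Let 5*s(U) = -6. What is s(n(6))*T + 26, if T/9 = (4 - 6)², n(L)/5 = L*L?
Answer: -86/5 ≈ -17.200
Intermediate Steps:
n(L) = 5*L² (n(L) = 5*(L*L) = 5*L²)
s(U) = -6/5 (s(U) = (⅕)*(-6) = -6/5)
T = 36 (T = 9*(4 - 6)² = 9*(-2)² = 9*4 = 36)
s(n(6))*T + 26 = -6/5*36 + 26 = -216/5 + 26 = -86/5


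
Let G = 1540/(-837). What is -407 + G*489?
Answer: -364573/279 ≈ -1306.7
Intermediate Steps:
G = -1540/837 (G = 1540*(-1/837) = -1540/837 ≈ -1.8399)
-407 + G*489 = -407 - 1540/837*489 = -407 - 251020/279 = -364573/279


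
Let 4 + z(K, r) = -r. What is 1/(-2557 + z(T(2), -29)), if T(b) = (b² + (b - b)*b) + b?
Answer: -1/2532 ≈ -0.00039494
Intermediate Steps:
T(b) = b + b² (T(b) = (b² + 0*b) + b = (b² + 0) + b = b² + b = b + b²)
z(K, r) = -4 - r
1/(-2557 + z(T(2), -29)) = 1/(-2557 + (-4 - 1*(-29))) = 1/(-2557 + (-4 + 29)) = 1/(-2557 + 25) = 1/(-2532) = -1/2532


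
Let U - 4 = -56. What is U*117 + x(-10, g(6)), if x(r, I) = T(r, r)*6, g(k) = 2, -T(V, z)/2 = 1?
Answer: -6096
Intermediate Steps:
T(V, z) = -2 (T(V, z) = -2*1 = -2)
x(r, I) = -12 (x(r, I) = -2*6 = -12)
U = -52 (U = 4 - 56 = -52)
U*117 + x(-10, g(6)) = -52*117 - 12 = -6084 - 12 = -6096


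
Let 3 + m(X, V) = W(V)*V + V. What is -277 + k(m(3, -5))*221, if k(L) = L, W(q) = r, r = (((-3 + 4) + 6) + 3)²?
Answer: -112545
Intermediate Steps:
r = 100 (r = ((1 + 6) + 3)² = (7 + 3)² = 10² = 100)
W(q) = 100
m(X, V) = -3 + 101*V (m(X, V) = -3 + (100*V + V) = -3 + 101*V)
-277 + k(m(3, -5))*221 = -277 + (-3 + 101*(-5))*221 = -277 + (-3 - 505)*221 = -277 - 508*221 = -277 - 112268 = -112545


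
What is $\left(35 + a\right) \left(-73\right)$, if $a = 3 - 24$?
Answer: $-1022$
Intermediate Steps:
$a = -21$ ($a = 3 - 24 = -21$)
$\left(35 + a\right) \left(-73\right) = \left(35 - 21\right) \left(-73\right) = 14 \left(-73\right) = -1022$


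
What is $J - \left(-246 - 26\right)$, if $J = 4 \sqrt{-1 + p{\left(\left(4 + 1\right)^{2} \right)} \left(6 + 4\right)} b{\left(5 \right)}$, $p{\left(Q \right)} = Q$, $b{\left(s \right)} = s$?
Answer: $272 + 20 \sqrt{249} \approx 587.59$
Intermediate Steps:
$J = 20 \sqrt{249}$ ($J = 4 \sqrt{-1 + \left(4 + 1\right)^{2} \left(6 + 4\right)} 5 = 4 \sqrt{-1 + 5^{2} \cdot 10} \cdot 5 = 4 \sqrt{-1 + 25 \cdot 10} \cdot 5 = 4 \sqrt{-1 + 250} \cdot 5 = 4 \sqrt{249} \cdot 5 = 20 \sqrt{249} \approx 315.59$)
$J - \left(-246 - 26\right) = 20 \sqrt{249} - \left(-246 - 26\right) = 20 \sqrt{249} - -272 = 20 \sqrt{249} + 272 = 272 + 20 \sqrt{249}$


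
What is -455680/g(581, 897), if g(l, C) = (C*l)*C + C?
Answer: -227840/233739363 ≈ -0.00097476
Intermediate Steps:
g(l, C) = C + l*C² (g(l, C) = l*C² + C = C + l*C²)
-455680/g(581, 897) = -455680*1/(897*(1 + 897*581)) = -455680*1/(897*(1 + 521157)) = -455680/(897*521158) = -455680/467478726 = -455680*1/467478726 = -227840/233739363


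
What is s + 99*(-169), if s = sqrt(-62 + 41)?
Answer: -16731 + I*sqrt(21) ≈ -16731.0 + 4.5826*I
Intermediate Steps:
s = I*sqrt(21) (s = sqrt(-21) = I*sqrt(21) ≈ 4.5826*I)
s + 99*(-169) = I*sqrt(21) + 99*(-169) = I*sqrt(21) - 16731 = -16731 + I*sqrt(21)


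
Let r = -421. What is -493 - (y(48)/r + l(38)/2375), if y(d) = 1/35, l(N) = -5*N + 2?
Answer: -3450014114/6999125 ≈ -492.92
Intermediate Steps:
l(N) = 2 - 5*N
y(d) = 1/35
-493 - (y(48)/r + l(38)/2375) = -493 - ((1/35)/(-421) + (2 - 5*38)/2375) = -493 - ((1/35)*(-1/421) + (2 - 190)*(1/2375)) = -493 - (-1/14735 - 188*1/2375) = -493 - (-1/14735 - 188/2375) = -493 - 1*(-554511/6999125) = -493 + 554511/6999125 = -3450014114/6999125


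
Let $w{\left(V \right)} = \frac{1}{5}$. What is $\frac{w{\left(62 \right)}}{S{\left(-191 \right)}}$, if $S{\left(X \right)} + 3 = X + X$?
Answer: $- \frac{1}{1925} \approx -0.00051948$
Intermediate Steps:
$w{\left(V \right)} = \frac{1}{5}$
$S{\left(X \right)} = -3 + 2 X$ ($S{\left(X \right)} = -3 + \left(X + X\right) = -3 + 2 X$)
$\frac{w{\left(62 \right)}}{S{\left(-191 \right)}} = \frac{1}{5 \left(-3 + 2 \left(-191\right)\right)} = \frac{1}{5 \left(-3 - 382\right)} = \frac{1}{5 \left(-385\right)} = \frac{1}{5} \left(- \frac{1}{385}\right) = - \frac{1}{1925}$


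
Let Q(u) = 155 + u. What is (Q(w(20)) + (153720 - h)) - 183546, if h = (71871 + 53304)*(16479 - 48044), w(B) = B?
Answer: 3951119224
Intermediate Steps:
h = -3951148875 (h = 125175*(-31565) = -3951148875)
(Q(w(20)) + (153720 - h)) - 183546 = ((155 + 20) + (153720 - 1*(-3951148875))) - 183546 = (175 + (153720 + 3951148875)) - 183546 = (175 + 3951302595) - 183546 = 3951302770 - 183546 = 3951119224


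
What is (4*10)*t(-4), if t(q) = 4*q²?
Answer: 2560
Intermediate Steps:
(4*10)*t(-4) = (4*10)*(4*(-4)²) = 40*(4*16) = 40*64 = 2560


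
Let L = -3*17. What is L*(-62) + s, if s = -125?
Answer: 3037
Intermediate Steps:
L = -51
L*(-62) + s = -51*(-62) - 125 = 3162 - 125 = 3037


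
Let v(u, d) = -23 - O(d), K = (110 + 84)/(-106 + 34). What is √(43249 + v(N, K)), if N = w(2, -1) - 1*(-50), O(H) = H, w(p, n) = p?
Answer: √1556233/6 ≈ 207.92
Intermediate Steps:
N = 52 (N = 2 - 1*(-50) = 2 + 50 = 52)
K = -97/36 (K = 194/(-72) = 194*(-1/72) = -97/36 ≈ -2.6944)
v(u, d) = -23 - d
√(43249 + v(N, K)) = √(43249 + (-23 - 1*(-97/36))) = √(43249 + (-23 + 97/36)) = √(43249 - 731/36) = √(1556233/36) = √1556233/6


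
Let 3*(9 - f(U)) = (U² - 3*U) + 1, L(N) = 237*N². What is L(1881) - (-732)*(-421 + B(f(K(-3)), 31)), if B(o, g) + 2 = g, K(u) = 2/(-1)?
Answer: 838257213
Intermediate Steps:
K(u) = -2 (K(u) = 2*(-1) = -2)
f(U) = 26/3 + U - U²/3 (f(U) = 9 - ((U² - 3*U) + 1)/3 = 9 - (1 + U² - 3*U)/3 = 9 + (-⅓ + U - U²/3) = 26/3 + U - U²/3)
B(o, g) = -2 + g
L(1881) - (-732)*(-421 + B(f(K(-3)), 31)) = 237*1881² - (-732)*(-421 + (-2 + 31)) = 237*3538161 - (-732)*(-421 + 29) = 838544157 - (-732)*(-392) = 838544157 - 1*286944 = 838544157 - 286944 = 838257213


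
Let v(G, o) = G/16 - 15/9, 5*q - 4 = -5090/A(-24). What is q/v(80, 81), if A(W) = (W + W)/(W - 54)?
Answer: -99207/200 ≈ -496.04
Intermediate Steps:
A(W) = 2*W/(-54 + W) (A(W) = (2*W)/(-54 + W) = 2*W/(-54 + W))
q = -33069/20 (q = ⅘ + (-5090/(2*(-24)/(-54 - 24)))/5 = ⅘ + (-5090/(2*(-24)/(-78)))/5 = ⅘ + (-5090/(2*(-24)*(-1/78)))/5 = ⅘ + (-5090/8/13)/5 = ⅘ + (-5090*13/8)/5 = ⅘ + (⅕)*(-33085/4) = ⅘ - 6617/4 = -33069/20 ≈ -1653.4)
v(G, o) = -5/3 + G/16 (v(G, o) = G*(1/16) - 15*⅑ = G/16 - 5/3 = -5/3 + G/16)
q/v(80, 81) = -33069/(20*(-5/3 + (1/16)*80)) = -33069/(20*(-5/3 + 5)) = -33069/(20*10/3) = -33069/20*3/10 = -99207/200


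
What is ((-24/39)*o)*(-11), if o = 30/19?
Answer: 2640/247 ≈ 10.688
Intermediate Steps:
o = 30/19 (o = 30*(1/19) = 30/19 ≈ 1.5789)
((-24/39)*o)*(-11) = (-24/39*(30/19))*(-11) = (-24*1/39*(30/19))*(-11) = -8/13*30/19*(-11) = -240/247*(-11) = 2640/247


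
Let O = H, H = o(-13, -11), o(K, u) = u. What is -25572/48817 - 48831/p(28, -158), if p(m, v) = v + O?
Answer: 2379461259/8250073 ≈ 288.42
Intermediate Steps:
H = -11
O = -11
p(m, v) = -11 + v (p(m, v) = v - 11 = -11 + v)
-25572/48817 - 48831/p(28, -158) = -25572/48817 - 48831/(-11 - 158) = -25572*1/48817 - 48831/(-169) = -25572/48817 - 48831*(-1/169) = -25572/48817 + 48831/169 = 2379461259/8250073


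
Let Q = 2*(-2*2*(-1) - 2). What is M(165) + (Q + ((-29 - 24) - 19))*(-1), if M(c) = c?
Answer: 233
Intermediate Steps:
Q = 4 (Q = 2*(-4*(-1) - 2) = 2*(4 - 2) = 2*2 = 4)
M(165) + (Q + ((-29 - 24) - 19))*(-1) = 165 + (4 + ((-29 - 24) - 19))*(-1) = 165 + (4 + (-53 - 19))*(-1) = 165 + (4 - 72)*(-1) = 165 - 68*(-1) = 165 + 68 = 233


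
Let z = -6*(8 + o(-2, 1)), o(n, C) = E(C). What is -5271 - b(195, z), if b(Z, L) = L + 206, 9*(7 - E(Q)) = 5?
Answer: -16171/3 ≈ -5390.3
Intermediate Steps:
E(Q) = 58/9 (E(Q) = 7 - ⅑*5 = 7 - 5/9 = 58/9)
o(n, C) = 58/9
z = -260/3 (z = -6*(8 + 58/9) = -6*130/9 = -260/3 ≈ -86.667)
b(Z, L) = 206 + L
-5271 - b(195, z) = -5271 - (206 - 260/3) = -5271 - 1*358/3 = -5271 - 358/3 = -16171/3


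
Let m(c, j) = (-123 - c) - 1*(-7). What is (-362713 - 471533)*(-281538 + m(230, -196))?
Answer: 235160599464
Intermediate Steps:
m(c, j) = -116 - c (m(c, j) = (-123 - c) + 7 = -116 - c)
(-362713 - 471533)*(-281538 + m(230, -196)) = (-362713 - 471533)*(-281538 + (-116 - 1*230)) = -834246*(-281538 + (-116 - 230)) = -834246*(-281538 - 346) = -834246*(-281884) = 235160599464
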